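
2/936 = 1/468=0.00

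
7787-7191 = 596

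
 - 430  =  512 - 942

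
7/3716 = 7/3716=0.00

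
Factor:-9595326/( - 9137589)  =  2^1*13^1*123017^1*3045863^( - 1) = 3198442/3045863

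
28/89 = 28/89 = 0.31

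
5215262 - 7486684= - 2271422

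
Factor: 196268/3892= 353/7 = 7^ (-1 )*353^1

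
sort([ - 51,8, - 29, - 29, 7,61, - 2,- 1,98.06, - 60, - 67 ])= [ - 67,-60, - 51,-29, - 29, - 2,-1,7, 8, 61 , 98.06]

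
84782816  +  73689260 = 158472076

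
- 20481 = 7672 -28153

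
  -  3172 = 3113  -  6285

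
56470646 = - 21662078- - 78132724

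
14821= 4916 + 9905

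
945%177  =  60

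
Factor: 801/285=267/95 = 3^1*5^( - 1)*19^(-1 )*89^1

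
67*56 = 3752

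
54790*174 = 9533460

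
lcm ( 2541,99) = 7623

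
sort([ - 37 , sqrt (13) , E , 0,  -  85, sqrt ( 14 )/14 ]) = [ -85 , - 37,0 , sqrt(14)/14, E , sqrt(13) ] 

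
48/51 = 16/17= 0.94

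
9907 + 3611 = 13518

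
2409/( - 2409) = -1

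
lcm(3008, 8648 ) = 69184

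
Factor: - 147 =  - 3^1*7^2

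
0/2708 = 0 = 0.00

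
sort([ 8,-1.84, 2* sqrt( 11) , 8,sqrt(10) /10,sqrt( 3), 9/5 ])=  [-1.84,sqrt ( 10)/10,  sqrt(3), 9/5,2*sqrt(11),  8 , 8]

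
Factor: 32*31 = 2^5*31^1 = 992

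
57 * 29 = 1653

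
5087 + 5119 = 10206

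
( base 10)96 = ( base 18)56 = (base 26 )3I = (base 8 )140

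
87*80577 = 7010199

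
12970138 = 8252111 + 4718027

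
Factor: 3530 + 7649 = 11179 = 7^1 * 1597^1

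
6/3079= 6/3079 = 0.00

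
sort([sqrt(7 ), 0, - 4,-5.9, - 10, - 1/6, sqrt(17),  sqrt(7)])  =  [ - 10, - 5.9 , - 4, - 1/6,  0,  sqrt(7 ), sqrt( 7), sqrt( 17 )]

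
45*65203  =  2934135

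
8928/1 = 8928 = 8928.00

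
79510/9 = 8834 + 4/9 = 8834.44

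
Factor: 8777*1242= 10901034 = 2^1*3^3 * 23^1*67^1*131^1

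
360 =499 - 139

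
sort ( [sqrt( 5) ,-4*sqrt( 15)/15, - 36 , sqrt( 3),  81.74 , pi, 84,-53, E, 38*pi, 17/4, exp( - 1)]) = [-53, - 36,-4*sqrt( 15)/15 , exp(  -  1), sqrt( 3) , sqrt(5), E,pi,17/4, 81.74  ,  84,38*pi] 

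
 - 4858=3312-8170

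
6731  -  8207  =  -1476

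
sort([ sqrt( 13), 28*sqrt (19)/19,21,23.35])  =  [ sqrt( 13), 28*sqrt (19)/19,21, 23.35] 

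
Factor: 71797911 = 3^1*4327^1*5531^1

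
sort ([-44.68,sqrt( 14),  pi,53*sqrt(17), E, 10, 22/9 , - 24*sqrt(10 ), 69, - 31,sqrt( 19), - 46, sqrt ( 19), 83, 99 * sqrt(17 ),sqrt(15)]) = [ - 24*sqrt ( 10) , - 46, - 44.68,  -  31, 22/9, E,  pi,sqrt( 14),sqrt ( 15),sqrt( 19 ) , sqrt( 19), 10, 69, 83,53*sqrt(17 ) , 99*sqrt ( 17 )]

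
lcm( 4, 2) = 4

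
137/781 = 137/781 = 0.18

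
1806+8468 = 10274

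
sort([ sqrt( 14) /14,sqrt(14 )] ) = [sqrt(  14)/14,sqrt( 14 )]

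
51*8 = 408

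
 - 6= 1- 7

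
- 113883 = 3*( - 37961)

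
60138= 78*771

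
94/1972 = 47/986 = 0.05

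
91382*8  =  731056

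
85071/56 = 1519 + 1/8=1519.12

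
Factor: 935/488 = 2^( -3) * 5^1 * 11^1*17^1 * 61^(  -  1) 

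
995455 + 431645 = 1427100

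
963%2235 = 963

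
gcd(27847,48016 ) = 1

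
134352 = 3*44784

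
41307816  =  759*54424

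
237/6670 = 237/6670  =  0.04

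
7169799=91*78789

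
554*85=47090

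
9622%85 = 17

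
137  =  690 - 553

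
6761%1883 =1112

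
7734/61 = 126 + 48/61= 126.79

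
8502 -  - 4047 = 12549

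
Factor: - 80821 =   -  13^1*6217^1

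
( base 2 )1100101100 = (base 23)1C7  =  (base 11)679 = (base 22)1ek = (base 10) 812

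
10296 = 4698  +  5598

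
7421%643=348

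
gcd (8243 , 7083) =1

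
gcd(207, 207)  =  207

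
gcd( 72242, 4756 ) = 82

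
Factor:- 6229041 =  -  3^1 *7^1*13^1*22817^1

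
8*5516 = 44128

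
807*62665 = 50570655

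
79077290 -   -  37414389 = 116491679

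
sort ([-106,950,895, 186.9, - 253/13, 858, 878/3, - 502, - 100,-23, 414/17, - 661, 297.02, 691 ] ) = [-661, - 502,  -  106, - 100, - 23 , - 253/13, 414/17,186.9, 878/3, 297.02, 691,858, 895,950]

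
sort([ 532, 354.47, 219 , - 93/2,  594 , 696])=[ - 93/2, 219, 354.47, 532  ,  594, 696 ] 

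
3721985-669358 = 3052627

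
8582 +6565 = 15147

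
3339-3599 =-260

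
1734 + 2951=4685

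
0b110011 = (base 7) 102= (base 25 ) 21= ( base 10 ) 51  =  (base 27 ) 1O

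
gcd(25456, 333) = 37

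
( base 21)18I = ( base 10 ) 627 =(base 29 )li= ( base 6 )2523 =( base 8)1163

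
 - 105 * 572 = - 60060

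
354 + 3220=3574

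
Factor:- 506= - 2^1*11^1*23^1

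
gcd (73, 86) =1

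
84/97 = 84/97 = 0.87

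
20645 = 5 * 4129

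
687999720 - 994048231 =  - 306048511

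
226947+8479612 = 8706559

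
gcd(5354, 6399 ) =1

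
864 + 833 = 1697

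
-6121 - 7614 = - 13735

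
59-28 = 31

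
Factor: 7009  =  43^1 *163^1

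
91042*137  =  12472754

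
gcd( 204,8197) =1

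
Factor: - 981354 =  - 2^1*3^1 * 11^1*14869^1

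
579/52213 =579/52213 = 0.01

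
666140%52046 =41588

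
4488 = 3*1496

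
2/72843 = 2/72843= 0.00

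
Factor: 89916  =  2^2* 3^1*59^1*127^1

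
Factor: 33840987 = 3^1*47^1*  240007^1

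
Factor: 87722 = 2^1 * 23^1*1907^1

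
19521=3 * 6507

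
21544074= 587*36702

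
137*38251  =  5240387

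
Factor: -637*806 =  - 513422 = - 2^1*7^2*13^2*31^1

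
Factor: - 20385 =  - 3^3*5^1*151^1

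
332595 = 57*5835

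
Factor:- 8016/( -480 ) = 167/10 = 2^( - 1)*5^( - 1 )*167^1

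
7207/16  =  7207/16 = 450.44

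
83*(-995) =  - 82585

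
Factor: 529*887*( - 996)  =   -467346108 = - 2^2*3^1*23^2*83^1*887^1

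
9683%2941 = 860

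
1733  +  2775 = 4508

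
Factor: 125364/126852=337/341  =  11^ ( - 1 )*31^( - 1 )*337^1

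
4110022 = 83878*49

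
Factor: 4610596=2^2*1152649^1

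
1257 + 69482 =70739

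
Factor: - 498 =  - 2^1*3^1*83^1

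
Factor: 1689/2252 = 3/4 = 2^( - 2)*3^1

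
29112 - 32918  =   - 3806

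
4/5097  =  4/5097 = 0.00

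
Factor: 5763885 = 3^1 * 5^1*384259^1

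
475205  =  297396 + 177809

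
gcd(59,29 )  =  1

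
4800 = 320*15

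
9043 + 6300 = 15343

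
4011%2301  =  1710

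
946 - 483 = 463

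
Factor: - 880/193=  -  2^4*5^1*11^1  *193^( - 1)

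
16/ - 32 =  - 1/2= -0.50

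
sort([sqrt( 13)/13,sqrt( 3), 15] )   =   [ sqrt(13)/13,sqrt ( 3), 15] 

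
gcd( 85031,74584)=1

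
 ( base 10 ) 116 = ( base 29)40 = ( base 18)68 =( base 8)164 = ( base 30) 3q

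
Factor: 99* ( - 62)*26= - 2^2*3^2*11^1*13^1*31^1 = -159588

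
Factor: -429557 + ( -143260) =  - 572817 = - 3^1*7^1*27277^1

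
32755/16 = 32755/16 = 2047.19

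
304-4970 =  - 4666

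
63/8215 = 63/8215 = 0.01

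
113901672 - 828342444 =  - 714440772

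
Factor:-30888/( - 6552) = 3^1*7^ ( - 1 )*11^1 = 33/7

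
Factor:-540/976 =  - 135/244 = -2^( - 2 ) * 3^3*5^1 * 61^(-1 ) 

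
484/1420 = 121/355 = 0.34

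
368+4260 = 4628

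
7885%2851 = 2183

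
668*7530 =5030040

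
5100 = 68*75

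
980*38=37240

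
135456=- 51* ( - 2656 ) 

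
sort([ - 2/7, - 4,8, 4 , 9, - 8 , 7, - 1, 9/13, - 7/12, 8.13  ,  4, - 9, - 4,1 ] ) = [ - 9, - 8 ,-4, - 4,-1, - 7/12, - 2/7,9/13 , 1,4,4,  7,8,  8.13,9] 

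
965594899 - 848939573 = 116655326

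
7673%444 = 125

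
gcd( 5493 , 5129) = 1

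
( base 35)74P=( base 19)1540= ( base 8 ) 21044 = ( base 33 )80s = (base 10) 8740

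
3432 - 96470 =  - 93038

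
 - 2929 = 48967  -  51896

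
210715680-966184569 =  - 755468889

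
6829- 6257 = 572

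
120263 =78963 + 41300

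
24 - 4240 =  - 4216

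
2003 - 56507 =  - 54504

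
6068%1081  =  663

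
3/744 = 1/248 = 0.00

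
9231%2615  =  1386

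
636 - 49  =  587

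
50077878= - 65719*( - 762 ) 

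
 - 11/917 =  - 1 + 906/917 = - 0.01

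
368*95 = 34960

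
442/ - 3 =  - 442/3 = -  147.33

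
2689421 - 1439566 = 1249855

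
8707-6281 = 2426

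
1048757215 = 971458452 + 77298763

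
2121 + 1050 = 3171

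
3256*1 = 3256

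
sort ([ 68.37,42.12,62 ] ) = [ 42.12, 62, 68.37 ]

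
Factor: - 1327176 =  - 2^3*3^2*18433^1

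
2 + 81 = 83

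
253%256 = 253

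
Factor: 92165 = 5^1*18433^1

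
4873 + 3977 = 8850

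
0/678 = 0= 0.00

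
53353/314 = 169  +  287/314 = 169.91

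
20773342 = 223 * 93154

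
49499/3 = 16499 + 2/3  =  16499.67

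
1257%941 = 316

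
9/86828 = 9/86828 = 0.00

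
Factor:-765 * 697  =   - 3^2*5^1*17^2*41^1 = - 533205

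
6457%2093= 178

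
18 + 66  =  84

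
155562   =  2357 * 66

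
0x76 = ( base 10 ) 118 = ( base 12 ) 9a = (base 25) 4I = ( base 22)58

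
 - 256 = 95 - 351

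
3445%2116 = 1329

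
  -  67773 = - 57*1189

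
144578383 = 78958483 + 65619900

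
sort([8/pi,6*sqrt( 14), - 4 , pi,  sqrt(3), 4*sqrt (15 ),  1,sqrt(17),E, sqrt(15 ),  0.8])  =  [ -4,  0.8, 1,  sqrt (3 ) , 8/pi,E, pi,sqrt(15),sqrt( 17 ),4*sqrt (15), 6* sqrt(14 )] 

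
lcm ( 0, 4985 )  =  0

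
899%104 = 67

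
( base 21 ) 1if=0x342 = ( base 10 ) 834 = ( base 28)11m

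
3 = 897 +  - 894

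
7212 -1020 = 6192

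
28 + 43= 71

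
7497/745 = 10 + 47/745 = 10.06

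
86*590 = 50740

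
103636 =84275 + 19361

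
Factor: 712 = 2^3* 89^1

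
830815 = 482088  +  348727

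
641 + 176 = 817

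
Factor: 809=809^1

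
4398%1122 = 1032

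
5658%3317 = 2341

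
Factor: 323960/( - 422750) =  -2^2*5^(  -  2)*7^1*13^1*19^(-1)= - 364/475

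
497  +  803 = 1300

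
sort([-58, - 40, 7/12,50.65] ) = [ - 58, - 40, 7/12, 50.65] 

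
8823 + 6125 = 14948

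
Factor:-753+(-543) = -2^4*3^4 = -  1296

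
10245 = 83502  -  73257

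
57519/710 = 57519/710   =  81.01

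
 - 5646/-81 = 1882/27 = 69.70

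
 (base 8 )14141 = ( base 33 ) 5O4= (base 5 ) 144431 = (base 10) 6241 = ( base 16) 1861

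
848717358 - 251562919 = 597154439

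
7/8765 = 7/8765 =0.00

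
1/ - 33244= - 1/33244=- 0.00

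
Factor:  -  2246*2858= - 2^2*1123^1*1429^1 = - 6419068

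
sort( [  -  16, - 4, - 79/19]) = [  -  16, - 79/19, - 4]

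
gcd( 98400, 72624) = 48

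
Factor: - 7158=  - 2^1 * 3^1*1193^1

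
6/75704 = 3/37852  =  0.00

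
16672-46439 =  - 29767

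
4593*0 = 0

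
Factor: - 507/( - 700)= 2^(  -  2)*3^1 *5^( - 2 ) * 7^ ( - 1 )*13^2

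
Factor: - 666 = -2^1 *3^2*37^1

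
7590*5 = 37950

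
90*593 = 53370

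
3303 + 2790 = 6093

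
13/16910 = 13/16910 = 0.00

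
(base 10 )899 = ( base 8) 1603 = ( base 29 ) 120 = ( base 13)542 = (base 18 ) 2DH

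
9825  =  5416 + 4409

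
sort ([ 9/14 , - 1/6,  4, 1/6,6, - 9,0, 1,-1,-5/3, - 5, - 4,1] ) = [ - 9 , - 5, - 4 , - 5/3, - 1, - 1/6, 0,1/6, 9/14,1,1,4,6 ]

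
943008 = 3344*282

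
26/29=26/29 = 0.90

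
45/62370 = 1/1386 = 0.00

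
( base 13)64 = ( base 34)2E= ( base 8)122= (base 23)3d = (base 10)82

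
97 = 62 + 35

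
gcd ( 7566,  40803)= 3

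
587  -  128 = 459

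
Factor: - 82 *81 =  - 2^1*3^4*41^1 = - 6642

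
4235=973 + 3262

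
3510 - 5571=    - 2061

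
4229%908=597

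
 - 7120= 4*( - 1780) 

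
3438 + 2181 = 5619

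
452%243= 209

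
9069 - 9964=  -895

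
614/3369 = 614/3369 = 0.18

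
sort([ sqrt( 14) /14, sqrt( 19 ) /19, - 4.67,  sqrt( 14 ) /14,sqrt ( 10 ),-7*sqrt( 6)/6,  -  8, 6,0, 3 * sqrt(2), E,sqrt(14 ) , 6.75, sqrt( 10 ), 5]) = [ - 8 , - 4.67 ,-7*sqrt(6)/6, 0, sqrt( 19 )/19,sqrt( 14 ) /14, sqrt (14)/14, E, sqrt(10 ),sqrt ( 10),  sqrt( 14),3*sqrt(2 ),  5, 6, 6.75]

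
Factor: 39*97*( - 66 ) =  - 2^1*3^2*11^1*13^1*97^1 =- 249678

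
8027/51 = 8027/51 = 157.39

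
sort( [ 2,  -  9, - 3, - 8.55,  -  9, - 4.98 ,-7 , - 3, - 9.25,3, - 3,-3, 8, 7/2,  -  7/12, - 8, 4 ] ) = [  -  9.25, - 9, - 9,-8.55, - 8, - 7, - 4.98, - 3, - 3, - 3, - 3,-7/12,2,3,  7/2,4,8 ] 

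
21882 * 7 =153174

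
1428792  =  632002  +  796790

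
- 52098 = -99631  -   - 47533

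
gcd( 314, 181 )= 1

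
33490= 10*3349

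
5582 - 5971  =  -389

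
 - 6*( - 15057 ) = 90342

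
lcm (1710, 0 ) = 0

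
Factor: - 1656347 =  - 7^3  *11^1 * 439^1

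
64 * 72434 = 4635776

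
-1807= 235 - 2042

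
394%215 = 179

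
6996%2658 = 1680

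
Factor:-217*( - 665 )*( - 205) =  - 29582525= - 5^2*7^2 * 19^1*31^1*41^1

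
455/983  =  455/983  =  0.46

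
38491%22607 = 15884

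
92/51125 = 92/51125 = 0.00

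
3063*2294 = 7026522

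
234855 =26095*9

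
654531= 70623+583908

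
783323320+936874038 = 1720197358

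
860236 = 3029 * 284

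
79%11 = 2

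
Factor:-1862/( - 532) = 2^( -1)*7^1 = 7/2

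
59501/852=69 + 713/852 =69.84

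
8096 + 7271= 15367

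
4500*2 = 9000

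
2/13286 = 1/6643 = 0.00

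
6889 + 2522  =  9411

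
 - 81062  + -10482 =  - 91544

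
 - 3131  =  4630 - 7761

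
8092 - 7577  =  515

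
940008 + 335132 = 1275140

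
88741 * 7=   621187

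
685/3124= 685/3124 = 0.22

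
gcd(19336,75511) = 1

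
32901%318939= 32901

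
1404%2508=1404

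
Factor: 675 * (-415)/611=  -280125/611=- 3^3 * 5^3*13^( - 1)*47^(-1) * 83^1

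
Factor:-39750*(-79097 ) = 3144105750 = 2^1  *3^1*5^3*19^1*23^1*53^1*181^1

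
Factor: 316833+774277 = 1091110 = 2^1*5^1*109111^1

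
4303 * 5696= 24509888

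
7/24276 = 1/3468 = 0.00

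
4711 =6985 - 2274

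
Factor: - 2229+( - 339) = - 2568 = - 2^3*3^1*107^1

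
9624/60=802/5 = 160.40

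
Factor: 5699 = 41^1*139^1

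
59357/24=59357/24 = 2473.21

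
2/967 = 2/967 = 0.00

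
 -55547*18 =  - 999846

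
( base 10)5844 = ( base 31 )62g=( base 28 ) 7CK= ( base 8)13324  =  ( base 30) 6EO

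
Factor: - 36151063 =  - 13^1 *1019^1*2729^1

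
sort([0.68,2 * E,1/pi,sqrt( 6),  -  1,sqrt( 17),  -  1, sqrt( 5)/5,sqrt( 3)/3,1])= [  -  1,-1 , 1/pi, sqrt( 5 )/5,  sqrt (3 )/3,0.68 , 1,  sqrt (6 ),sqrt( 17 ),2 * E]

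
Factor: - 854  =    -  2^1*7^1 * 61^1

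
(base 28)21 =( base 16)39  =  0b111001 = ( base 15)3c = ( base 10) 57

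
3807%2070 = 1737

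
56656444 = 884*64091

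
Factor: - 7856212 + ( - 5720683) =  - 13576895 = -  5^1*797^1*3407^1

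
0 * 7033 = 0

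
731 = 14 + 717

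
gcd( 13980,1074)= 6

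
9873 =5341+4532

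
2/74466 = 1/37233 = 0.00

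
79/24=79/24 = 3.29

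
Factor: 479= 479^1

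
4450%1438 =136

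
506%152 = 50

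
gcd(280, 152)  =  8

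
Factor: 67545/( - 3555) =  - 19 = -19^1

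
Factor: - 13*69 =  - 897 = - 3^1* 13^1*23^1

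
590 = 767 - 177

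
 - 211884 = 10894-222778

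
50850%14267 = 8049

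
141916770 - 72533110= 69383660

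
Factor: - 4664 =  - 2^3 * 11^1 *53^1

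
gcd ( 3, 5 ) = 1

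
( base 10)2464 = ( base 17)88g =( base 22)520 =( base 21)5c7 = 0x9A0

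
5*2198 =10990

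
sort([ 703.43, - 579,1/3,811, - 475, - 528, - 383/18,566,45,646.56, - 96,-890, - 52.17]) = [ - 890, - 579,-528, - 475, - 96,-52.17,  -  383/18,  1/3, 45, 566,646.56,703.43,811]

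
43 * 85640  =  3682520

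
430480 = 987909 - 557429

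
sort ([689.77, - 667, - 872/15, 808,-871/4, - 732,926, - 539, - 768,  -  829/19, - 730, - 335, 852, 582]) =[-768, - 732,- 730, - 667, - 539,- 335,-871/4,-872/15 , - 829/19,582  ,  689.77,808,852,926]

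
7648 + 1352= 9000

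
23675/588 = 40  +  155/588 = 40.26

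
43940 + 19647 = 63587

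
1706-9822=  - 8116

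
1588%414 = 346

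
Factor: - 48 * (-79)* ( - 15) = -2^4 * 3^2*5^1 * 79^1 = -56880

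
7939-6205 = 1734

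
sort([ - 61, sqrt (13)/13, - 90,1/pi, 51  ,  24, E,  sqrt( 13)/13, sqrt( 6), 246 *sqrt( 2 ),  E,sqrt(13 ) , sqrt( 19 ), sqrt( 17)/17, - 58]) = [ - 90, - 61, - 58, sqrt( 17 )/17, sqrt(13) /13,sqrt( 13)/13, 1/pi, sqrt( 6 ), E, E,  sqrt(13 )  ,  sqrt( 19) , 24, 51,246*sqrt( 2) ]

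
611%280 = 51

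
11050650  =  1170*9445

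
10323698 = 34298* 301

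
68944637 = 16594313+52350324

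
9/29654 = 9/29654  =  0.00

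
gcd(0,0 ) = 0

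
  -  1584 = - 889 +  - 695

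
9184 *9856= 90517504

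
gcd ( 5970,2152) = 2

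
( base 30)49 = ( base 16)81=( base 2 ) 10000001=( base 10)129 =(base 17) 7A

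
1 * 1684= 1684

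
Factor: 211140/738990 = 2/7 = 2^1*7^(-1)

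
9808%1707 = 1273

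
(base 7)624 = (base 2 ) 100111000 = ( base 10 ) 312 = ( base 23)DD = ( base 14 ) 184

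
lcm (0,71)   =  0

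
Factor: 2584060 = 2^2*5^1*47^1*2749^1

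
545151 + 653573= 1198724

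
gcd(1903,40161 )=11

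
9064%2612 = 1228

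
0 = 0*15502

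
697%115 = 7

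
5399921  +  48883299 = 54283220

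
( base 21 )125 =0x1E8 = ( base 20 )148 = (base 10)488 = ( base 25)jd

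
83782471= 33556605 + 50225866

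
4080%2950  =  1130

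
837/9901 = 837/9901 = 0.08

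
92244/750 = 122 + 124/125 = 122.99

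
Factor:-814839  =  - 3^1*47^1*5779^1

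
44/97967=44/97967 = 0.00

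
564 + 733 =1297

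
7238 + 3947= 11185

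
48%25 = 23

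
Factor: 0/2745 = 0^1 =0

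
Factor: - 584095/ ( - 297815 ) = 7^( - 1)*67^( - 1 )*127^( -1)*116819^1 = 116819/59563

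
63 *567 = 35721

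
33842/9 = 3760 + 2/9  =  3760.22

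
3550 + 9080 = 12630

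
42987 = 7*6141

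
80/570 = 8/57=0.14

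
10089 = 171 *59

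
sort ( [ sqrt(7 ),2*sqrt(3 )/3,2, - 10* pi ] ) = [-10 * pi, 2 * sqrt (3) /3,2,sqrt(7) ] 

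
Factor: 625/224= 2^( - 5 )*5^4*7^(-1)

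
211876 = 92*2303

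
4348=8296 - 3948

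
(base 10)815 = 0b1100101111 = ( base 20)20F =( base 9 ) 1105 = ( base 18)295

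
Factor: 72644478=2^1*3^1*29^1*131^1*3187^1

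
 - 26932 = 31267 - 58199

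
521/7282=521/7282=0.07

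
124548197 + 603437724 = 727985921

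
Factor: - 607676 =  -  2^2*43^1* 3533^1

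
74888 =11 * 6808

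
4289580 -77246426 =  -72956846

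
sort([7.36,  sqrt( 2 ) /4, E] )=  [sqrt(2) /4,  E, 7.36]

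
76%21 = 13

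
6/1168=3/584 =0.01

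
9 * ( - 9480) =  - 85320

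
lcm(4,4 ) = 4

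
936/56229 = 312/18743=   0.02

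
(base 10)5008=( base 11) 3843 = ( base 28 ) 6AO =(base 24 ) 8GG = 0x1390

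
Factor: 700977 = 3^1*41^2*139^1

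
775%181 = 51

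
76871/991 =77 +564/991 = 77.57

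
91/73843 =13/10549 = 0.00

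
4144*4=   16576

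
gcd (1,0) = 1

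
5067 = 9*563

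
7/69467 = 7/69467 = 0.00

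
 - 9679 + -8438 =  - 18117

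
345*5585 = 1926825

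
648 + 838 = 1486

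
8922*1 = 8922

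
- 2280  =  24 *(  -  95) 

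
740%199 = 143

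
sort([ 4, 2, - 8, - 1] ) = [ - 8, - 1,2, 4 ] 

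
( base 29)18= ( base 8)45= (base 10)37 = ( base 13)2B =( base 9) 41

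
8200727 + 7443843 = 15644570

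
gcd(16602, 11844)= 6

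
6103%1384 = 567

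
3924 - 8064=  - 4140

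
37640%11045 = 4505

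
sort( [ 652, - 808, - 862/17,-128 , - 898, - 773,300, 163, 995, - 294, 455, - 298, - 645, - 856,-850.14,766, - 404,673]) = [ - 898, - 856, - 850.14, - 808, - 773, - 645, - 404,- 298, - 294, - 128, - 862/17, 163 , 300,  455,652,  673,766, 995]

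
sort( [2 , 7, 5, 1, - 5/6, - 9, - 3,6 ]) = [-9,-3 ,-5/6,1,  2, 5, 6,7 ]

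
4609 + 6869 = 11478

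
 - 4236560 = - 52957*80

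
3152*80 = 252160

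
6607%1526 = 503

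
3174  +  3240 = 6414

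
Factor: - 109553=-71^1*1543^1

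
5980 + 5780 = 11760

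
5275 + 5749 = 11024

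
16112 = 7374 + 8738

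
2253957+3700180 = 5954137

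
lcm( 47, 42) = 1974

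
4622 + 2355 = 6977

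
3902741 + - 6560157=-2657416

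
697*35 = 24395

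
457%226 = 5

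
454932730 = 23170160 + 431762570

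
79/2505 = 79/2505 = 0.03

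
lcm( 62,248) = 248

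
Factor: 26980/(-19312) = - 95/68= - 2^ ( - 2)*5^1*17^( - 1 )*19^1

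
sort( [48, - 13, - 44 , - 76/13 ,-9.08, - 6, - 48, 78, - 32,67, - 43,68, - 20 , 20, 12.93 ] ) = [ - 48 , - 44, - 43 , - 32 ,-20 , - 13, -9.08 , - 6,-76/13,12.93, 20, 48, 67, 68, 78 ]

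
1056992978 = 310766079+746226899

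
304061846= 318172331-14110485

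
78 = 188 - 110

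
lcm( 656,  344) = 28208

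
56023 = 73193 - 17170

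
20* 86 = 1720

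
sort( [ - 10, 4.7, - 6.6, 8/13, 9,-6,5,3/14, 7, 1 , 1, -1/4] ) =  [ - 10, - 6.6  , - 6, - 1/4,  3/14, 8/13, 1, 1,4.7,5, 7, 9]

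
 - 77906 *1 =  - 77906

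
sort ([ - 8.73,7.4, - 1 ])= [-8.73, - 1,7.4 ] 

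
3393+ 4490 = 7883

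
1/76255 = 1/76255  =  0.00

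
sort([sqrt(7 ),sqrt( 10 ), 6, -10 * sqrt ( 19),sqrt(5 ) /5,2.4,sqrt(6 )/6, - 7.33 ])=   [  -  10*sqrt(19), - 7.33, sqrt(6) /6, sqrt( 5) /5, 2.4, sqrt(7),sqrt(10 ),6 ] 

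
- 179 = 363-542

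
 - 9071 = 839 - 9910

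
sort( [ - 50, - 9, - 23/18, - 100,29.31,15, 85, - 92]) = [ - 100, - 92, - 50 , - 9, - 23/18,15, 29.31, 85 ]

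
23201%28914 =23201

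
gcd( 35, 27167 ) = 7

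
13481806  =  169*79774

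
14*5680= 79520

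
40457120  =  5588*7240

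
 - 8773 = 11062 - 19835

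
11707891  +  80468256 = 92176147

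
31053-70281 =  - 39228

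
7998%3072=1854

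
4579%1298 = 685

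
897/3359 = 897/3359 = 0.27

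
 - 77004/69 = - 1116 =- 1116.00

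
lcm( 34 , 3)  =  102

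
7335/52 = 141 + 3/52 = 141.06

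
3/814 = 3/814 =0.00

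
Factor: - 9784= -2^3*1223^1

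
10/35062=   5/17531 = 0.00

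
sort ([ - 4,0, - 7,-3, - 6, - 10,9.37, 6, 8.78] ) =[ - 10, - 7, - 6, - 4,-3, 0,  6, 8.78,9.37 ] 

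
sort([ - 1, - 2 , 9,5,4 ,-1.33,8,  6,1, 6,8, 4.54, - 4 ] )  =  [  -  4 , - 2,  -  1.33, - 1, 1,4, 4.54, 5, 6,  6,8, 8,  9 ]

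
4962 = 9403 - 4441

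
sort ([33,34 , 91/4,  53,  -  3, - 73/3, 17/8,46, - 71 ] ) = [ - 71, - 73/3, - 3,17/8,  91/4,33,34,46, 53]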